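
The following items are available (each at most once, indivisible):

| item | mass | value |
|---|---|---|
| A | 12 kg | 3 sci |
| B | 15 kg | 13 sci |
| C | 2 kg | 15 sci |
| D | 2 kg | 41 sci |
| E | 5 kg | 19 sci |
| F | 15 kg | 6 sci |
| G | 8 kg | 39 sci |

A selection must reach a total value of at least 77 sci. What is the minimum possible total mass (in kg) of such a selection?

10

Subsets with value ≥ 77, sorted by total mass:
- D+G: mass 10, value 80
- C+D+G: mass 12, value 95
- D+E+G: mass 15, value 99
- C+D+E+G: mass 17, value 114
Minimum mass: 10 kg.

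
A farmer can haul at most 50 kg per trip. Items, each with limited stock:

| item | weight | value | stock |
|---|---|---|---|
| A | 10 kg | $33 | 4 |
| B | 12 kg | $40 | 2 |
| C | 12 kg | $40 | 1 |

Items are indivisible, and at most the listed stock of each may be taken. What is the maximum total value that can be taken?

$153

Best selections within weight 50 and stock limits:
- 1×A + 2×B + 1×C: weight 46, value 153
- 2×A + 1×B + 1×C: weight 44, value 146
- 2×A + 2×B: weight 44, value 146
Best: $153.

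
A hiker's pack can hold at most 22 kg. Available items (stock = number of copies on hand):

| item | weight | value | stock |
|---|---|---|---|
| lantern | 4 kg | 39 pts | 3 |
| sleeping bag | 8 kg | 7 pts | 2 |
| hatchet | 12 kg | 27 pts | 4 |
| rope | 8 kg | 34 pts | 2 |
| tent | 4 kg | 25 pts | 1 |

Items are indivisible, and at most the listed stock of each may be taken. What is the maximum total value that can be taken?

Top feasible selections:
- 3×lantern + 1×rope: weight 20, value 151
- 3×lantern + 1×tent: weight 16, value 142
- 2×lantern + 1×rope + 1×tent: weight 20, value 137
Best: 151 pts.

151 pts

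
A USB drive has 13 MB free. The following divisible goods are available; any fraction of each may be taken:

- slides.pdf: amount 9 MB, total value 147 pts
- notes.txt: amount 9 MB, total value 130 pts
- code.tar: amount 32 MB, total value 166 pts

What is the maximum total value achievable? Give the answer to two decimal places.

Take in order of value per unit:
- slides.pdf (147/9 per unit): all 9 → value 147, running total 147.00
- notes.txt (130/9 per unit): 4 of 9 → value 4×130/9 = 57.7778, running total 204.78
Total 204.78.

204.78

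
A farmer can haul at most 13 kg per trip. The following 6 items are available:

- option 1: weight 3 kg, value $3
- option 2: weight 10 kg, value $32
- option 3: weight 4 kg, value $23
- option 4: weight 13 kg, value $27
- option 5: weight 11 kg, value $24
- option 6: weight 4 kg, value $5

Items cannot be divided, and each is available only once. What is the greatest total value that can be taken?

$35

This is a 0/1 knapsack; check combinations near the capacity.
- option 1+option 2: weight 3+10=13, value 3+32=35
- option 2: weight 10, value 32
- option 1+option 3+option 6: weight 3+4+4=11, value 3+23+5=31
Best: $35.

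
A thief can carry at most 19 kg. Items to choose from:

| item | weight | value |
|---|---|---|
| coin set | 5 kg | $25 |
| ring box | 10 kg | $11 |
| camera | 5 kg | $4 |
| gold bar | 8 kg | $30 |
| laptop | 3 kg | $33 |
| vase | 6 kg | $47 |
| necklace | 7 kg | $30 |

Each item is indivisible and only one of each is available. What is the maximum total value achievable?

$110

Check high-value combinations within 19 kg:
- laptop+vase+necklace: weight 3+6+7=16, value 33+47+30=110
- gold bar+laptop+vase: weight 8+3+6=17, value 30+33+47=110
- coin set+camera+laptop+vase: weight 5+5+3+6=19, value 25+4+33+47=109
- coin set+laptop+vase: weight 5+3+6=14, value 25+33+47=105
Best: $110.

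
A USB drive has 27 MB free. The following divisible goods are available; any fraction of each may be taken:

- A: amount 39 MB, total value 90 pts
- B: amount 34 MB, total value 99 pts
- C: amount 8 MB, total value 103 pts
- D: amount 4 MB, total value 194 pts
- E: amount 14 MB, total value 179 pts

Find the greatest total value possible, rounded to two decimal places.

478.91

Take in order of value per unit:
- D (194/4 per unit): all 4 → value 194, running total 194.00
- C (103/8 per unit): all 8 → value 103, running total 297.00
- E (179/14 per unit): all 14 → value 179, running total 476.00
- B (99/34 per unit): 1 of 34 → value 1×99/34 = 2.9118, running total 478.91
Total 478.91.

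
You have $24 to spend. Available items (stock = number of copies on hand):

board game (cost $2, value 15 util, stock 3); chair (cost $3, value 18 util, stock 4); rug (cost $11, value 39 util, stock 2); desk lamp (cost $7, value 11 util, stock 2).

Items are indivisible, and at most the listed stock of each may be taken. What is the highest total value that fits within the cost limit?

Top feasible selections:
- 2×board game + 3×chair + 1×rug: cost 24, value 123
- 3×board game + 2×chair + 1×rug: cost 23, value 120
- 3×board game + 4×chair: cost 18, value 117
Best: 123 util.

123 util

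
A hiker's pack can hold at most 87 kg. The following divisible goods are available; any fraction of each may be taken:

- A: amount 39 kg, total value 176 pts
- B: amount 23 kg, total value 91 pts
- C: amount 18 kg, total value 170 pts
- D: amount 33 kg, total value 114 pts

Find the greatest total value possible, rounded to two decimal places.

461.18

Take in order of value per unit:
- C (170/18 per unit): all 18 → value 170, running total 170.00
- A (176/39 per unit): all 39 → value 176, running total 346.00
- B (91/23 per unit): all 23 → value 91, running total 437.00
- D (114/33 per unit): 7 of 33 → value 7×114/33 = 24.1818, running total 461.18
Total 461.18.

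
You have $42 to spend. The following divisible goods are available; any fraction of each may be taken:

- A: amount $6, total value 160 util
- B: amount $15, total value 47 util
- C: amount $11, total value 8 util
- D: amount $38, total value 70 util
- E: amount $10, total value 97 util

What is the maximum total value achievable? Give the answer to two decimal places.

Take in order of value per unit:
- A (160/6 per unit): all 6 → value 160, running total 160.00
- E (97/10 per unit): all 10 → value 97, running total 257.00
- B (47/15 per unit): all 15 → value 47, running total 304.00
- D (70/38 per unit): 11 of 38 → value 11×70/38 = 20.2632, running total 324.26
Total 324.26.

324.26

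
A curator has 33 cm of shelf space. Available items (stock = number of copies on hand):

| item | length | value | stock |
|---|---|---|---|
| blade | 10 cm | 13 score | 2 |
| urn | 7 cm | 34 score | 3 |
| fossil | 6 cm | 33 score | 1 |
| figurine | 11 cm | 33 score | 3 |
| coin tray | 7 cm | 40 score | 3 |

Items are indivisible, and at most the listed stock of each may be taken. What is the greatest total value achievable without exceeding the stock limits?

Top feasible selections:
- 1×urn + 3×coin tray: length 28, value 154
- 1×fossil + 3×coin tray: length 27, value 153
- 1×figurine + 3×coin tray: length 32, value 153
- 2×urn + 2×coin tray: length 28, value 148
Best: 154 score.

154 score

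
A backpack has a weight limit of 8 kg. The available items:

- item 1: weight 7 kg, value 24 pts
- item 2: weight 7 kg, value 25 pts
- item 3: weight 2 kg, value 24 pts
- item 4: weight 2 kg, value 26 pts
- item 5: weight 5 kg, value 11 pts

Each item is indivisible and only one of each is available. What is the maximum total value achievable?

This is a 0/1 knapsack; check combinations near the capacity.
- item 3+item 4: weight 2+2=4, value 24+26=50
- item 4+item 5: weight 2+5=7, value 26+11=37
- item 3+item 5: weight 2+5=7, value 24+11=35
Best: 50 pts.

50 pts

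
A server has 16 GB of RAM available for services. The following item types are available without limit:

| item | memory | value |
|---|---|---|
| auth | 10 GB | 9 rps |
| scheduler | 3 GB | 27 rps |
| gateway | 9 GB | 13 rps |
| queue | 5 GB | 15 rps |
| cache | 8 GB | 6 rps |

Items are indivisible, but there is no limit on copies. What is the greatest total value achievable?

135 rps

Best value-per-unit is scheduler at 27/3, and filling with it alone uses memory 5×3=15. No mix of the others beats 5×27 = 135.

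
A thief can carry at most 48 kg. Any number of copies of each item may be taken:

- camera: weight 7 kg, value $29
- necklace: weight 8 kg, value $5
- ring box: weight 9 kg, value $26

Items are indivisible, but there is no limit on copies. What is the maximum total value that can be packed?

Best value-per-unit is camera at 29/7, and filling with it alone uses weight 6×7=42. No mix of the others beats 6×29 = 174.

$174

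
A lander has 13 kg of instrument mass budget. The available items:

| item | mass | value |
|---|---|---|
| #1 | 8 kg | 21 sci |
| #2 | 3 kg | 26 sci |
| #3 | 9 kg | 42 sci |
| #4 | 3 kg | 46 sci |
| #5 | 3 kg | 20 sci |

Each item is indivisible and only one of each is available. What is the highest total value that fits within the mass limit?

Check high-value combinations within 13 kg:
- #2+#4+#5: mass 3+3+3=9, value 26+46+20=92
- #3+#4: mass 9+3=12, value 42+46=88
- #2+#4: mass 3+3=6, value 26+46=72
- #2+#3: mass 3+9=12, value 26+42=68
- #1+#4: mass 8+3=11, value 21+46=67
Best: 92 sci.

92 sci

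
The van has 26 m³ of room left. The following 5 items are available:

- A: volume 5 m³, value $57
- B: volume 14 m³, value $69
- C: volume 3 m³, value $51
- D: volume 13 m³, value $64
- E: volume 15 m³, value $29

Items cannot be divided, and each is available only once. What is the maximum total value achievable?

$177

This is a 0/1 knapsack; check combinations near the capacity.
- A+B+C: volume 5+14+3=22, value 57+69+51=177
- A+C+D: volume 5+3+13=21, value 57+51+64=172
- A+C+E: volume 5+3+15=23, value 57+51+29=137
- A+B: volume 5+14=19, value 57+69=126
- A+D: volume 5+13=18, value 57+64=121
Best: $177.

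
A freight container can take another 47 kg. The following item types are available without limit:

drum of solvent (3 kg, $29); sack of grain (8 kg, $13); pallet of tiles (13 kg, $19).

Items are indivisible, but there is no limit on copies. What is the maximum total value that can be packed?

Best value-per-unit is drum of solvent at 29/3, and filling with it alone uses weight 15×3=45. No mix of the others beats 15×29 = 435.

$435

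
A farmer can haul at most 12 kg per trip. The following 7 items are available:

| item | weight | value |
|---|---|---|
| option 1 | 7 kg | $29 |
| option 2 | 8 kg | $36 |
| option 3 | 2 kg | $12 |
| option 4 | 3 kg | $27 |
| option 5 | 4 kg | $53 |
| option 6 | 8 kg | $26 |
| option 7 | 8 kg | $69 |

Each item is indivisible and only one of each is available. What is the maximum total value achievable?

Check high-value combinations within 12 kg:
- option 5+option 7: weight 4+8=12, value 53+69=122
- option 4+option 7: weight 3+8=11, value 27+69=96
- option 3+option 4+option 5: weight 2+3+4=9, value 12+27+53=92
- option 2+option 5: weight 8+4=12, value 36+53=89
- option 1+option 5: weight 7+4=11, value 29+53=82
Best: $122.

$122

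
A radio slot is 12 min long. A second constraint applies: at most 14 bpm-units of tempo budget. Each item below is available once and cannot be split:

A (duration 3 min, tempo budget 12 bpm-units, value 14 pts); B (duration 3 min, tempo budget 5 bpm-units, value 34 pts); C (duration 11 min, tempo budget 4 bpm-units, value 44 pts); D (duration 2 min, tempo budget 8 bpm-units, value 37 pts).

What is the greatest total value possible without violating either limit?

71 pts

Feasible sets respecting both limits:
- B+D: duration 5, tempo budget 13, value 71
- C: duration 11, tempo budget 4, value 44
- D: duration 2, tempo budget 8, value 37
Best: 71 pts.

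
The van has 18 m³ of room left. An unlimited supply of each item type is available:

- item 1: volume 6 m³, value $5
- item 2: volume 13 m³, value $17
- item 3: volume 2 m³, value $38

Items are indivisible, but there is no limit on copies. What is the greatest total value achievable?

Best value-per-unit is item 3 at 38/2, and filling with it alone uses volume 9×2=18. No mix of the others beats 9×38 = 342.

$342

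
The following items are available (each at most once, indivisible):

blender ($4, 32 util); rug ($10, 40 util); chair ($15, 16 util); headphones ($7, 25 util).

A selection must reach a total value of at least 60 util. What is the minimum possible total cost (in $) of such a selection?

14

Subsets with value ≥ 60, sorted by total cost:
- blender+rug: cost 14, value 72
- rug+headphones: cost 17, value 65
Minimum cost: 14 $.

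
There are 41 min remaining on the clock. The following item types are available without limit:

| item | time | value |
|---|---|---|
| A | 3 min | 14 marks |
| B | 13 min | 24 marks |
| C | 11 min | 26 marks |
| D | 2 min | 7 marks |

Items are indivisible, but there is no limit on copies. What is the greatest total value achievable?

Best value-per-unit is A at 14/3; filling with it alone gives 13×14 = 182.
Optimal mix: 13×A + 1×D → time 41, value 189.

189 marks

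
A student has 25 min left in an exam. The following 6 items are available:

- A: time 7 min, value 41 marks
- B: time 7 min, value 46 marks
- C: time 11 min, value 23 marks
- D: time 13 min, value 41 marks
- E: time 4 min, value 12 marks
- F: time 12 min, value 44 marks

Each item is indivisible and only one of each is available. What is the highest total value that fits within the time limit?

Check high-value combinations within 25 min:
- A+B+C: time 7+7+11=25, value 41+46+23=110
- B+E+F: time 7+4+12=23, value 46+12+44=102
- A+B+E: time 7+7+4=18, value 41+46+12=99
Best: 110 marks.

110 marks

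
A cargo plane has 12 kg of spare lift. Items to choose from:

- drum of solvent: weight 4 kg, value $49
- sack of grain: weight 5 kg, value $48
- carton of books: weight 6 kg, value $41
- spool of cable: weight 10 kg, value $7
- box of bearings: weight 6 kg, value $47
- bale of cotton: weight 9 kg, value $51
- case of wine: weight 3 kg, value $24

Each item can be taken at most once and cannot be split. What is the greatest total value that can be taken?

Check high-value combinations within 12 kg:
- drum of solvent+sack of grain+case of wine: weight 4+5+3=12, value 49+48+24=121
- drum of solvent+sack of grain: weight 4+5=9, value 49+48=97
- drum of solvent+box of bearings: weight 4+6=10, value 49+47=96
- sack of grain+box of bearings: weight 5+6=11, value 48+47=95
Best: $121.

$121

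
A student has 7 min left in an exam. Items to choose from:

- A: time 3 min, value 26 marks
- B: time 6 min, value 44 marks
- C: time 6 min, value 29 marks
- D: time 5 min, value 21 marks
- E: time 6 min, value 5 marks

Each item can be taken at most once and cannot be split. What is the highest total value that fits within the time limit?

44 marks

This is a 0/1 knapsack; check combinations near the capacity.
- B: time 6, value 44
- C: time 6, value 29
- A: time 3, value 26
- D: time 5, value 21
Best: 44 marks.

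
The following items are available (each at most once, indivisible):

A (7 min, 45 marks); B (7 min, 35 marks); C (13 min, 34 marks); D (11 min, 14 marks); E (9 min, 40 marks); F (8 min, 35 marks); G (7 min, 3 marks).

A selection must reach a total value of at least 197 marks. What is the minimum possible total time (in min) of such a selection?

Subsets with value ≥ 197, sorted by total time:
- A+B+C+D+E+F: time 55, value 203
- A+B+C+D+E+F+G: time 62, value 206
Minimum time: 55 min.

55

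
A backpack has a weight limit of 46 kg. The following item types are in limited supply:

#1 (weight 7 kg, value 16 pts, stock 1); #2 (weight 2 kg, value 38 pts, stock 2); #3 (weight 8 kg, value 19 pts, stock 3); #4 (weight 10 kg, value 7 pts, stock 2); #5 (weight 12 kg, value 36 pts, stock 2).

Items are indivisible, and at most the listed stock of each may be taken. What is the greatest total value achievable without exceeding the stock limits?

186 pts

Top feasible selections:
- 2×#2 + 2×#3 + 2×#5: weight 44, value 186
- 1×#1 + 2×#2 + 1×#3 + 2×#5: weight 43, value 183
- 2×#2 + 1×#3 + 1×#4 + 2×#5: weight 46, value 174
Best: 186 pts.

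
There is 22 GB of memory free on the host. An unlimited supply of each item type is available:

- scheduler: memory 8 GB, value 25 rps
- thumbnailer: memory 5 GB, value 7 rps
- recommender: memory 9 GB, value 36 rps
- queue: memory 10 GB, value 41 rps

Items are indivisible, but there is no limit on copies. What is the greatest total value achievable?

Best value-per-unit is queue at 41/10, and filling with it alone uses memory 2×10=20. No mix of the others beats 2×41 = 82.

82 rps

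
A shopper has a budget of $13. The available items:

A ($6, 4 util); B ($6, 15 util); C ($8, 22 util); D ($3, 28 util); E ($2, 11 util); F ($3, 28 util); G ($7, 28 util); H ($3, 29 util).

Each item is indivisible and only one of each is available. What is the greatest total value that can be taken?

Check high-value combinations within $13:
- D+E+F+H: cost 3+2+3+3=11, value 28+11+28+29=96
- D+F+H: cost 3+3+3=9, value 28+28+29=85
- D+G+H: cost 3+7+3=13, value 28+28+29=85
Best: 96 util.

96 util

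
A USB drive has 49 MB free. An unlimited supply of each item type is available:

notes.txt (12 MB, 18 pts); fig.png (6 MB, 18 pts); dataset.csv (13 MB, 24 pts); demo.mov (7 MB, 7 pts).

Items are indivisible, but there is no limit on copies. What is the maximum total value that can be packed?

Best value-per-unit is fig.png at 18/6, and filling with it alone uses size 8×6=48. No mix of the others beats 8×18 = 144.

144 pts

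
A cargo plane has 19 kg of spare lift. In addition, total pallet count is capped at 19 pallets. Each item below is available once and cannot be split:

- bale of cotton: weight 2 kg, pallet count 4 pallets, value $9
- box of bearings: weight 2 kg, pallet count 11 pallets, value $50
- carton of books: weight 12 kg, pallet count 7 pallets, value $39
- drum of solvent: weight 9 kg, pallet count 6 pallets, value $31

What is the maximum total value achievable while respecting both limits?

$89

Feasible sets respecting both limits:
- box of bearings+carton of books: weight 14, pallet count 18, value 89
- box of bearings+drum of solvent: weight 11, pallet count 17, value 81
- bale of cotton+box of bearings: weight 4, pallet count 15, value 59
- box of bearings: weight 2, pallet count 11, value 50
Best: $89.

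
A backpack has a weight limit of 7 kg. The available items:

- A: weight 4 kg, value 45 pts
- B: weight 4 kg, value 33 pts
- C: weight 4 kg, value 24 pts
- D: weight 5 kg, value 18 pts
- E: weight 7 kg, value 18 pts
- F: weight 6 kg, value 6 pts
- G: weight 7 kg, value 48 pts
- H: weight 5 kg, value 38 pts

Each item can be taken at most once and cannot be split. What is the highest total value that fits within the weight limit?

48 pts

Check high-value combinations within 7 kg:
- G: weight 7, value 48
- A: weight 4, value 45
- H: weight 5, value 38
Best: 48 pts.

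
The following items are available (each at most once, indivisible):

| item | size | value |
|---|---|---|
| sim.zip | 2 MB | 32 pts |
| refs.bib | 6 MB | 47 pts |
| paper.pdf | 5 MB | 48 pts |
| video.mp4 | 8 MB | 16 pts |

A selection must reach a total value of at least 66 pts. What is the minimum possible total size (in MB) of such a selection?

Subsets with value ≥ 66, sorted by total size:
- sim.zip+paper.pdf: size 7, value 80
- sim.zip+refs.bib: size 8, value 79
- refs.bib+paper.pdf: size 11, value 95
- sim.zip+refs.bib+paper.pdf: size 13, value 127
Minimum size: 7 MB.

7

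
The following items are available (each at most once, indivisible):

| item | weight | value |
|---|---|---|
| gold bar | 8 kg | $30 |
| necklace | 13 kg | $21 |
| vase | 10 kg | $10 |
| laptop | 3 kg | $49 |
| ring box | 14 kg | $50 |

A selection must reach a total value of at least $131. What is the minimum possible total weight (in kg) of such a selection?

35

Subsets with value ≥ 131, sorted by total weight:
- gold bar+vase+laptop+ring box: weight 35, value 139
- gold bar+necklace+laptop+ring box: weight 38, value 150
- gold bar+necklace+vase+laptop+ring box: weight 48, value 160
Minimum weight: 35 kg.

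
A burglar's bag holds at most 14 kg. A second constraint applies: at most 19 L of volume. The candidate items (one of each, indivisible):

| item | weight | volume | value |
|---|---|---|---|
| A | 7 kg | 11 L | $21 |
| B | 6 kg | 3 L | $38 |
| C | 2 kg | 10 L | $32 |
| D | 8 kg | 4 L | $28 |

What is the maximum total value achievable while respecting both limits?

Feasible sets respecting both limits:
- B+C: weight 8, volume 13, value 70
- B+D: weight 14, volume 7, value 66
- C+D: weight 10, volume 14, value 60
Best: $70.

$70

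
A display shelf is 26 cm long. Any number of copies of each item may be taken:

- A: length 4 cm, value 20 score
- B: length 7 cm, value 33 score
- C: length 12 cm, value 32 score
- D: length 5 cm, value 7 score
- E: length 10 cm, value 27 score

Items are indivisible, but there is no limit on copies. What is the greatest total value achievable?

126 score

Best value-per-unit is A at 20/4; filling with it alone gives 6×20 = 120.
Optimal mix: 3×A + 2×B → length 26, value 126.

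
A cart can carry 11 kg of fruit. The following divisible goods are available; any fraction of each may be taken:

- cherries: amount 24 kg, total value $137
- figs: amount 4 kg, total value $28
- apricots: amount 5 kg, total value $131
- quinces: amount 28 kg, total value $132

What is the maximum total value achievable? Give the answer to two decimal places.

170.42

Take in order of value per unit:
- apricots (131/5 per unit): all 5 → value 131, running total 131.00
- figs (28/4 per unit): all 4 → value 28, running total 159.00
- cherries (137/24 per unit): 2 of 24 → value 2×137/24 = 11.4167, running total 170.42
Total 170.42.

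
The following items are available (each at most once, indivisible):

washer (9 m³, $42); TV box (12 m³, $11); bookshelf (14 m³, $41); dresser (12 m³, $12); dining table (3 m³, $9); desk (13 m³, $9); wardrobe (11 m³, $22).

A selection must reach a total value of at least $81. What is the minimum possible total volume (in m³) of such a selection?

Subsets with value ≥ 81, sorted by total volume:
- washer+bookshelf: volume 23, value 83
- washer+bookshelf+dining table: volume 26, value 92
Minimum volume: 23 m³.

23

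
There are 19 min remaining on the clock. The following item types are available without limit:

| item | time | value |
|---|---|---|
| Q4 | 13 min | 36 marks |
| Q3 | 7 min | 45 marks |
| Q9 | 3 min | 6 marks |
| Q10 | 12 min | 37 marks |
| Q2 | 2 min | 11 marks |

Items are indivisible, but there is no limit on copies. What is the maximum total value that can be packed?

112 marks

Best value-per-unit is Q3 at 45/7; filling with it alone gives 2×45 = 90.
Optimal mix: 2×Q3 + 2×Q2 → time 18, value 112.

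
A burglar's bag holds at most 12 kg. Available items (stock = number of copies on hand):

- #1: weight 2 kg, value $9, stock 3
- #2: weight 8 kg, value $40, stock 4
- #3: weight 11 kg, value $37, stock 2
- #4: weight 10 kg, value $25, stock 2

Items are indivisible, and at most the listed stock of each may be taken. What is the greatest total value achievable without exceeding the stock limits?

Best selections within weight 12 and stock limits:
- 2×#1 + 1×#2: weight 12, value 58
- 1×#1 + 1×#2: weight 10, value 49
- 1×#2: weight 8, value 40
Best: $58.

$58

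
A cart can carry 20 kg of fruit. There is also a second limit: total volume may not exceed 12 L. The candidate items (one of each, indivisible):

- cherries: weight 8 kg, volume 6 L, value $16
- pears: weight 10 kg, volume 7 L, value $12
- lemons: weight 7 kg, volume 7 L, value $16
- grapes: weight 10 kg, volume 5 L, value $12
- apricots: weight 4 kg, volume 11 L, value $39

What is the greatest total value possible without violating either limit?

Feasible sets respecting both limits:
- apricots: weight 4, volume 11, value 39
- cherries+grapes: weight 18, volume 11, value 28
- lemons+grapes: weight 17, volume 12, value 28
Best: $39.

$39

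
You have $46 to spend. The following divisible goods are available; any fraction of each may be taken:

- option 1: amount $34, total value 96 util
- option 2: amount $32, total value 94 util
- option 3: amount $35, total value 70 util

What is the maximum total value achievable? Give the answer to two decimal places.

133.53

Take in order of value per unit:
- option 2 (94/32 per unit): all 32 → value 94, running total 94.00
- option 1 (96/34 per unit): 14 of 34 → value 14×96/34 = 39.5294, running total 133.53
Total 133.53.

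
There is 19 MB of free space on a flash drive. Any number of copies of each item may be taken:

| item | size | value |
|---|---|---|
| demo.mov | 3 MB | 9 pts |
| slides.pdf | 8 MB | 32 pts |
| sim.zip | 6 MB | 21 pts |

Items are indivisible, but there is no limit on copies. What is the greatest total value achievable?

Best value-per-unit is slides.pdf at 32/8; filling with it alone gives 2×32 = 64.
Optimal mix: 1×demo.mov + 2×slides.pdf → size 19, value 73.

73 pts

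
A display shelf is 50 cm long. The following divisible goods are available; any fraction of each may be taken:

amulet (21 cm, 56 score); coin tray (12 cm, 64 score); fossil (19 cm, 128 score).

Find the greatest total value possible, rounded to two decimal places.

Take in order of value per unit:
- fossil (128/19 per unit): all 19 → value 128, running total 128.00
- coin tray (64/12 per unit): all 12 → value 64, running total 192.00
- amulet (56/21 per unit): 19 of 21 → value 19×56/21 = 50.6667, running total 242.67
Total 242.67.

242.67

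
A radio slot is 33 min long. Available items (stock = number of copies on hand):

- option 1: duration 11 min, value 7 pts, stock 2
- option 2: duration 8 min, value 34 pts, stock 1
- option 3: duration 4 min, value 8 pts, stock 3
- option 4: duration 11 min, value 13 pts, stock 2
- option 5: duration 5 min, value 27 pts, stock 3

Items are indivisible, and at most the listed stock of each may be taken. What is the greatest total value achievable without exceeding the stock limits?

131 pts

Best selections within duration 33 and stock limits:
- 1×option 2 + 2×option 3 + 3×option 5: duration 31, value 131
- 1×option 2 + 1×option 3 + 3×option 5: duration 27, value 123
- 1×option 2 + 3×option 5: duration 23, value 115
Best: 131 pts.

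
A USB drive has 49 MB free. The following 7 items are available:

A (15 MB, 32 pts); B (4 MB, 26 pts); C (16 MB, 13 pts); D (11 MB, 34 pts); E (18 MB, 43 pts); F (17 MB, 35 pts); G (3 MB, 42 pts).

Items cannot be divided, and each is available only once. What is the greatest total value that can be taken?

Check high-value combinations within 49 MB:
- D+E+F+G: size 11+18+17+3=49, value 34+43+35+42=154
- A+D+E+G: size 15+11+18+3=47, value 32+34+43+42=151
- A+B+C+D+G: size 15+4+16+11+3=49, value 32+26+13+34+42=147
- B+E+F+G: size 4+18+17+3=42, value 26+43+35+42=146
Best: 154 pts.

154 pts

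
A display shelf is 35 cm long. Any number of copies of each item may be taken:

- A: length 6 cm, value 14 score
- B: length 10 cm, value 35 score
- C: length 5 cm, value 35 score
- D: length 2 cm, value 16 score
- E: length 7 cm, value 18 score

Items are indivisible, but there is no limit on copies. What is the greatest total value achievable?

275 score

Best value-per-unit is D at 16/2; filling with it alone gives 17×16 = 272.
Optimal mix: 1×C + 15×D → length 35, value 275.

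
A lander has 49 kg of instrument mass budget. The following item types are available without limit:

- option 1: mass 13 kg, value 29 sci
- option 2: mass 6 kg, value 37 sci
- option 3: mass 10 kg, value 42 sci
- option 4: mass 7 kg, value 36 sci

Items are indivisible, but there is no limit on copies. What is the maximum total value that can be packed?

Best value-per-unit is option 2 at 37/6, and filling with it alone uses mass 8×6=48. No mix of the others beats 8×37 = 296.

296 sci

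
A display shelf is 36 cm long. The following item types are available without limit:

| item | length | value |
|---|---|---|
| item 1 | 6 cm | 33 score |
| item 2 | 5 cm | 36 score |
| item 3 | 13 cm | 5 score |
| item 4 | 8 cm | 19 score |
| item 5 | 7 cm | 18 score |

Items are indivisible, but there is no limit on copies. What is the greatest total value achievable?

252 score

Best value-per-unit is item 2 at 36/5, and filling with it alone uses length 7×5=35. No mix of the others beats 7×36 = 252.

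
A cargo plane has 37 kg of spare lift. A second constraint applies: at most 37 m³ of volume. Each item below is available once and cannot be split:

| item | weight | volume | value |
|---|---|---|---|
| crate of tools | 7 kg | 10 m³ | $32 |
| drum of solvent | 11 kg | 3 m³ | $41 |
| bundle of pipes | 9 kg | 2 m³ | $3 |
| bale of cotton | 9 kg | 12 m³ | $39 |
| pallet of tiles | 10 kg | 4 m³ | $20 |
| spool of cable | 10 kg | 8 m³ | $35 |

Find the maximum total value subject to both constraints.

Feasible sets respecting both limits:
- crate of tools+drum of solvent+bale of cotton+spool of cable: weight 37, volume 33, value 147
- crate of tools+drum of solvent+bale of cotton+pallet of tiles: weight 37, volume 29, value 132
- crate of tools+bale of cotton+pallet of tiles+spool of cable: weight 36, volume 34, value 126
- crate of tools+drum of solvent+bundle of pipes+bale of cotton: weight 36, volume 27, value 115
Best: $147.

$147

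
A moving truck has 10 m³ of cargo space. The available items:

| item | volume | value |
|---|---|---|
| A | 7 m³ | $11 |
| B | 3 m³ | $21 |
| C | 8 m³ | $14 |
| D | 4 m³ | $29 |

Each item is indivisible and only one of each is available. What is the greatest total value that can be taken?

Check high-value combinations within 10 m³:
- B+D: volume 3+4=7, value 21+29=50
- A+B: volume 7+3=10, value 11+21=32
- D: volume 4, value 29
- B: volume 3, value 21
- C: volume 8, value 14
Best: $50.

$50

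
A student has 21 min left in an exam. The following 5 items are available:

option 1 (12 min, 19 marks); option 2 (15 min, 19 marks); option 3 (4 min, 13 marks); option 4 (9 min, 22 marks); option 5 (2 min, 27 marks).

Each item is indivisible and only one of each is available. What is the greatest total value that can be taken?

62 marks

This is a 0/1 knapsack; check combinations near the capacity.
- option 3+option 4+option 5: time 4+9+2=15, value 13+22+27=62
- option 1+option 3+option 5: time 12+4+2=18, value 19+13+27=59
- option 2+option 3+option 5: time 15+4+2=21, value 19+13+27=59
Best: 62 marks.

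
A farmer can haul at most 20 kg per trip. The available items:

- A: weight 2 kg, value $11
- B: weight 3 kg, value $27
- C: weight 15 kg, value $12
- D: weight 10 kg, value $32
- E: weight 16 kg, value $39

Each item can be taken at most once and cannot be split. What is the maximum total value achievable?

$70

This is a 0/1 knapsack; check combinations near the capacity.
- A+B+D: weight 2+3+10=15, value 11+27+32=70
- B+E: weight 3+16=19, value 27+39=66
- B+D: weight 3+10=13, value 27+32=59
- A+E: weight 2+16=18, value 11+39=50
- A+B+C: weight 2+3+15=20, value 11+27+12=50
Best: $70.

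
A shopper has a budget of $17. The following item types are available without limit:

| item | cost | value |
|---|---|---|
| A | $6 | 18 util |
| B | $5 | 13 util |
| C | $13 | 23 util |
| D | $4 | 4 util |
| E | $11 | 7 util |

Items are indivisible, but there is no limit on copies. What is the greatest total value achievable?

Best value-per-unit is A at 18/6; filling with it alone gives 2×18 = 36.
Optimal mix: 2×A + 1×B → cost 17, value 49.

49 util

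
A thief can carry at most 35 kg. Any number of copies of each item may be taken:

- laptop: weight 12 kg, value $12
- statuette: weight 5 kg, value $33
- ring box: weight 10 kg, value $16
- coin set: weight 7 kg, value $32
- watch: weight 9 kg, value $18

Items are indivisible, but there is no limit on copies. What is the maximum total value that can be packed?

$231

Best value-per-unit is statuette at 33/5, and filling with it alone uses weight 7×5=35. No mix of the others beats 7×33 = 231.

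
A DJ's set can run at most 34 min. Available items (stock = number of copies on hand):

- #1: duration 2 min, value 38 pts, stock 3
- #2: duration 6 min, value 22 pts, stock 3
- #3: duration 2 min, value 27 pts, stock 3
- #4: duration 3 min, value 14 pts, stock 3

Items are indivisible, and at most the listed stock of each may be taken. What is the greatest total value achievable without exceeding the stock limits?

Top feasible selections:
- 3×#1 + 2×#2 + 3×#3 + 3×#4: duration 33, value 281
- 3×#1 + 3×#2 + 3×#3 + 1×#4: duration 33, value 275
Best: 281 pts.

281 pts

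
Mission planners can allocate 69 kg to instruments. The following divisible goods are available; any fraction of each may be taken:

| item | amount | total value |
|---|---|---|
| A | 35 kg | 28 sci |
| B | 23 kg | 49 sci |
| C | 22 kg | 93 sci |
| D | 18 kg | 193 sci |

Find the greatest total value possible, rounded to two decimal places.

Take in order of value per unit:
- D (193/18 per unit): all 18 → value 193, running total 193.00
- C (93/22 per unit): all 22 → value 93, running total 286.00
- B (49/23 per unit): all 23 → value 49, running total 335.00
- A (28/35 per unit): 6 of 35 → value 6×28/35 = 4.8000, running total 339.80
Total 339.80.

339.80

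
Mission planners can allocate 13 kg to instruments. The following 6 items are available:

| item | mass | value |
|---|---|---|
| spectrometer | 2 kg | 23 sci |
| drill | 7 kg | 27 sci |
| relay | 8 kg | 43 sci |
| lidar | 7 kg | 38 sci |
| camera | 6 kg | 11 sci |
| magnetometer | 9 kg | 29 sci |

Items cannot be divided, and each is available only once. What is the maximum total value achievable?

This is a 0/1 knapsack; check combinations near the capacity.
- spectrometer+relay: mass 2+8=10, value 23+43=66
- spectrometer+lidar: mass 2+7=9, value 23+38=61
- spectrometer+magnetometer: mass 2+9=11, value 23+29=52
- spectrometer+drill: mass 2+7=9, value 23+27=50
- lidar+camera: mass 7+6=13, value 38+11=49
Best: 66 sci.

66 sci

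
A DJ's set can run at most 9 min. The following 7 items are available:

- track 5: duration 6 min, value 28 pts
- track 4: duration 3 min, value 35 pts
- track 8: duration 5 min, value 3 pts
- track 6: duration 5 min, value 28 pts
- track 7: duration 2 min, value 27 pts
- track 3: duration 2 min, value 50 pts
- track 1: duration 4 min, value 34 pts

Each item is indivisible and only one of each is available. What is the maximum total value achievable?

119 pts

Check high-value combinations within 9 min:
- track 4+track 3+track 1: duration 3+2+4=9, value 35+50+34=119
- track 4+track 7+track 3: duration 3+2+2=7, value 35+27+50=112
- track 7+track 3+track 1: duration 2+2+4=8, value 27+50+34=111
- track 6+track 7+track 3: duration 5+2+2=9, value 28+27+50=105
Best: 119 pts.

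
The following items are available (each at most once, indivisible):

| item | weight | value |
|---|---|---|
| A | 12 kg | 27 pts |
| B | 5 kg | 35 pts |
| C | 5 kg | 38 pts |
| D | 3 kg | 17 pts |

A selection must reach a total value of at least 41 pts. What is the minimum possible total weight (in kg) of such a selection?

8

Subsets with value ≥ 41, sorted by total weight:
- C+D: weight 8, value 55
- B+D: weight 8, value 52
- B+C: weight 10, value 73
- B+C+D: weight 13, value 90
Minimum weight: 8 kg.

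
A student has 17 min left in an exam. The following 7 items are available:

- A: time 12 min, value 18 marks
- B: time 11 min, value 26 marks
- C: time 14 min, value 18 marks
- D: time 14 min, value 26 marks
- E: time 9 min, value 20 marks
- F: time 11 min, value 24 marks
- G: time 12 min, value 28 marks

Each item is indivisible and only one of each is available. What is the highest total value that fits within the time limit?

This is a 0/1 knapsack; check combinations near the capacity.
- G: time 12, value 28
- B: time 11, value 26
- D: time 14, value 26
- F: time 11, value 24
- E: time 9, value 20
Best: 28 marks.

28 marks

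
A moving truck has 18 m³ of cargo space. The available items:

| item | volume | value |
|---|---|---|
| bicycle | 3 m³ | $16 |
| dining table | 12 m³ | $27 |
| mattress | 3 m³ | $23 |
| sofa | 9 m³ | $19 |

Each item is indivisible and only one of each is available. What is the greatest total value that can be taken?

This is a 0/1 knapsack; check combinations near the capacity.
- bicycle+dining table+mattress: volume 3+12+3=18, value 16+27+23=66
- bicycle+mattress+sofa: volume 3+3+9=15, value 16+23+19=58
- dining table+mattress: volume 12+3=15, value 27+23=50
- bicycle+dining table: volume 3+12=15, value 16+27=43
- mattress+sofa: volume 3+9=12, value 23+19=42
Best: $66.

$66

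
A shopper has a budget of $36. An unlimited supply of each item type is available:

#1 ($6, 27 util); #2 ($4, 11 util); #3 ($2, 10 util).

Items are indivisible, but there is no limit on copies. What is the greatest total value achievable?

Best value-per-unit is #3 at 10/2, and filling with it alone uses cost 18×2=36. No mix of the others beats 18×10 = 180.

180 util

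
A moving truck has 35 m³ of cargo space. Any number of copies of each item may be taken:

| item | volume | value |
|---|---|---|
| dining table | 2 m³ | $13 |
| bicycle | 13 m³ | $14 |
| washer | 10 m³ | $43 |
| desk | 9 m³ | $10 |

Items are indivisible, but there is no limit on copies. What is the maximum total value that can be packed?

$221

Best value-per-unit is dining table at 13/2, and filling with it alone uses volume 17×2=34. No mix of the others beats 17×13 = 221.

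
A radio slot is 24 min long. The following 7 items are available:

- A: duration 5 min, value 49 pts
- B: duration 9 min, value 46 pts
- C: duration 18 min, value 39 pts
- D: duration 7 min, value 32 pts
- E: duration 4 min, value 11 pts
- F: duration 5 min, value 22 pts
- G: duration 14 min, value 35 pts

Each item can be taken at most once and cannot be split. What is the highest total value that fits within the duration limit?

128 pts

This is a 0/1 knapsack; check combinations near the capacity.
- A+B+E+F: duration 5+9+4+5=23, value 49+46+11+22=128
- A+B+D: duration 5+9+7=21, value 49+46+32=127
- A+B+F: duration 5+9+5=19, value 49+46+22=117
- A+D+E+F: duration 5+7+4+5=21, value 49+32+11+22=114
- A+B+E: duration 5+9+4=18, value 49+46+11=106
Best: 128 pts.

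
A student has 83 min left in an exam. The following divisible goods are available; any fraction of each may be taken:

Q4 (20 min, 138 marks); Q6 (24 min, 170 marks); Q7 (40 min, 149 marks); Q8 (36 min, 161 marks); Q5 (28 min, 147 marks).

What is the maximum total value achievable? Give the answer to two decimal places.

Take in order of value per unit:
- Q6 (170/24 per unit): all 24 → value 170, running total 170.00
- Q4 (138/20 per unit): all 20 → value 138, running total 308.00
- Q5 (147/28 per unit): all 28 → value 147, running total 455.00
- Q8 (161/36 per unit): 11 of 36 → value 11×161/36 = 49.1944, running total 504.19
Total 504.19.

504.19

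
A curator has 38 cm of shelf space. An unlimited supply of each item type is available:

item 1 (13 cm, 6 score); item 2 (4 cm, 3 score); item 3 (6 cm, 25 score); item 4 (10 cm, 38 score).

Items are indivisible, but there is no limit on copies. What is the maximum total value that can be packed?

Best value-per-unit is item 3 at 25/6; filling with it alone gives 6×25 = 150.
Optimal mix: 3×item 3 + 2×item 4 → length 38, value 151.

151 score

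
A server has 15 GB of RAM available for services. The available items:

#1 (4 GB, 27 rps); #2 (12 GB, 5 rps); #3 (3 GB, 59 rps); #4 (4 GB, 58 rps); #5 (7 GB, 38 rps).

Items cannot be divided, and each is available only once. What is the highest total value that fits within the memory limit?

Check high-value combinations within 15 GB:
- #3+#4+#5: memory 3+4+7=14, value 59+58+38=155
- #1+#3+#4: memory 4+3+4=11, value 27+59+58=144
- #1+#3+#5: memory 4+3+7=14, value 27+59+38=124
- #1+#4+#5: memory 4+4+7=15, value 27+58+38=123
- #3+#4: memory 3+4=7, value 59+58=117
Best: 155 rps.

155 rps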